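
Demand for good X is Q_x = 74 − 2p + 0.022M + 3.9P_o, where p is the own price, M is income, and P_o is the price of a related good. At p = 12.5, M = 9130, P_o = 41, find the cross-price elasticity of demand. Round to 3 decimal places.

0.390

Substituting, Q_x = 74 − 2(12.5) + 0.022(9130) + 3.9(41) = 74 − 25 + 200.86 + 159.9 = 409.76.
∂Q_x/∂P_o = +3.9, so E_xy = 3.9·(41/409.76) ≈ 0.390.
E_xy > 0: the goods are substitutes.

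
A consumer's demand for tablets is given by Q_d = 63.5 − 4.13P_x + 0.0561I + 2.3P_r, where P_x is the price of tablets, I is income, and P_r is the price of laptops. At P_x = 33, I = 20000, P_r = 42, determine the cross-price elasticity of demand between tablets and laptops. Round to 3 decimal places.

Evaluating quantity at (P_x, I, P_r) gives Q_d = 63.5 − 4.13(33) + 0.0561(20000) + 2.3(42) = 63.5 − 136.29 + 1122 + 96.6 = 1145.81.
∂Q_d/∂P_r = +2.3, so E_xy = 2.3·(42/1145.81) ≈ 0.084.
E_xy > 0: the goods are substitutes.

0.084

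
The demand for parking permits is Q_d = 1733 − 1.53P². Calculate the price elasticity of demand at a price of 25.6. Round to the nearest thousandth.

At P = 25.6, Q_d = 730.2992.
dQ_d/dP = −2·1.53·P = −78.336.
Point elasticity E = (dQ_d/dP)·(P/Q_d) = -78.336 × 25.6/730.2992 ≈ -2.746.
|E| > 1, so demand is elastic at this price.

-2.746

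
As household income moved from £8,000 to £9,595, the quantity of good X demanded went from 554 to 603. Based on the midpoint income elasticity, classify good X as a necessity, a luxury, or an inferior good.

%ΔQ = (603 − 554)/[(554+603)/2] = 49/578.5 ≈ 0.0847.
%ΔI = (9,595 − 8,000)/[(8,000+9,595)/2] = 1595/8797.5 ≈ 0.1813.
E_I = %ΔQ/%ΔI ≈ 0.467.
E_I ∈ (0,1): normal good (necessity).

necessity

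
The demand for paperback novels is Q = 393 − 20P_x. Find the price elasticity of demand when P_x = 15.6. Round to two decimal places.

At P_x = 15.6, Q = 81.
dQ/dP_x = −20.
Point elasticity E = (dQ/dP_x)·(P_x/Q) = -20 × 15.6/81 ≈ -3.85.
|E| > 1, so demand is elastic at this price.

-3.85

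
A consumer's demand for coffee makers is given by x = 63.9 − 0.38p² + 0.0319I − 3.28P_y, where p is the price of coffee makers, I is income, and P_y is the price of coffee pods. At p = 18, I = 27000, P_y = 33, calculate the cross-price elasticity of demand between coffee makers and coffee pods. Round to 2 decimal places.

-0.16

First evaluate x: 63.9 − 0.38(18)² + 0.0319(27000) − 3.28(33) = 63.9 − 123.12 + 861.3 − 108.24 = 693.84.
∂x/∂P_y = −3.28, so E_xy = -3.28·(33/693.84) ≈ -0.16.
E_xy < 0: the goods are complements.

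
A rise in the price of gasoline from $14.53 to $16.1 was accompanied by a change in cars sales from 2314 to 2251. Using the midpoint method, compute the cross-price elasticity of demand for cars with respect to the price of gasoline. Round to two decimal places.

-0.27

%ΔQ_x = (2251 − 2314)/[(2314+2251)/2] = -63/2282.5 ≈ -0.0276.
%ΔP_y = (16.1 − 14.53)/[(14.53+16.1)/2] ≈ 0.1025.
E_xy = -0.0276/0.1025 ≈ -0.27.
E_xy < 0, so cars and gasoline are complements.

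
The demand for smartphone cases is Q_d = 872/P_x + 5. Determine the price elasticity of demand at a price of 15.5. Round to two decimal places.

-0.92

At P_x = 15.5, Q_d = 61.2581.
dQ_d/dP_x = −872/P_x² = −3.6296.
Point elasticity E = (dQ_d/dP_x)·(P_x/Q_d) = -3.6296 × 15.5/61.2581 ≈ -0.92.
|E| < 1, so demand is inelastic at this price.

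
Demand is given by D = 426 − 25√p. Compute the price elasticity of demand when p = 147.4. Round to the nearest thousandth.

At p = 147.4, D = 122.479.
dD/dp = −25/(2√p) = −25/(2·12.1408).
Point elasticity E = (dD/dp)·(p/D) = -1.0296 × 147.4/122.479 ≈ -1.239.
|E| > 1, so demand is elastic at this price.

-1.239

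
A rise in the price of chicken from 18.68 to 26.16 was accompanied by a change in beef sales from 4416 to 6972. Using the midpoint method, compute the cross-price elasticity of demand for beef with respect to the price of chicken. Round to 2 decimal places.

%ΔQ_x = (6972 − 4416)/[(4416+6972)/2] = 2556/5694 ≈ 0.4489.
%ΔP_y = (26.16 − 18.68)/[(18.68+26.16)/2] ≈ 0.3336.
E_xy = 0.4489/0.3336 ≈ 1.35.
E_xy > 0, so beef and chicken are substitutes.

1.35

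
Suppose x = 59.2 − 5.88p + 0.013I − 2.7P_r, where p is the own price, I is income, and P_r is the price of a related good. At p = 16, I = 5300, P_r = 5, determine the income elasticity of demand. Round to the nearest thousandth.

3.358

At the given point, x = 59.2 − 5.88(16) + 0.013(5300) − 2.7(5) = 59.2 − 94.08 + 68.9 − 13.5 = 20.52.
∂x/∂I = +0.013, so E_I = 0.013·(5300/20.52) ≈ 3.358.
E_I > 1: normal good (luxury).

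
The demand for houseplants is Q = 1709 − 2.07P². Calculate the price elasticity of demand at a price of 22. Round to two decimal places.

-2.83

At P = 22, Q = 707.12.
dQ/dP = −2·2.07·P = −91.08.
Point elasticity E = (dQ/dP)·(P/Q) = -91.08 × 22/707.12 ≈ -2.83.
|E| > 1, so demand is elastic at this price.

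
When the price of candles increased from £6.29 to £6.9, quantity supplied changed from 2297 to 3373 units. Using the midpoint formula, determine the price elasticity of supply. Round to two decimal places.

4.10

%ΔQ = (3373 − 2297)/[(2297 + 3373)/2] = 1076/2835 ≈ 0.3795.
%Δp = (6.9 − 6.29)/[(6.29 + 6.9)/2] = 0.61/6.595 ≈ 0.0925.
Arc elasticity E = %ΔQ/%Δp ≈ 0.3795/0.0925 ≈ 4.10.
|E| > 1: supply is elastic over this range.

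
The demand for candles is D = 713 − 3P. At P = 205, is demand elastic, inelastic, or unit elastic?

At P = 205, D = 98.
dD/dP = −3.
Point elasticity E = (dD/dP)·(P/D) = -3 × 205/98 ≈ -6.276.
|E| ≈ 6.276 > 1, so demand is elastic.

elastic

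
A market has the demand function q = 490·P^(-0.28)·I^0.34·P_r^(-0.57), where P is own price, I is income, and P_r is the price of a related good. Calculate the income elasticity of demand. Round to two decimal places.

For a Cobb–Douglas (constant-elasticity) form q = A·I^α·…, the elasticity with respect to I equals the exponent α at every point.
Here the exponent on I is 0.34, so the income elasticity of demand is 0.34.

0.34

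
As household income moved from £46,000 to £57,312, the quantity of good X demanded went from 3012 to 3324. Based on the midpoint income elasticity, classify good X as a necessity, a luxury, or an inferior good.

%ΔQ = (3324 − 3012)/[(3012+3324)/2] = 312/3168 ≈ 0.0985.
%ΔM = (57,312 − 46,000)/[(46,000+57,312)/2] = 11312/51656 ≈ 0.2190.
E_I = %ΔQ/%ΔM ≈ 0.450.
E_I ∈ (0,1): normal good (necessity).

necessity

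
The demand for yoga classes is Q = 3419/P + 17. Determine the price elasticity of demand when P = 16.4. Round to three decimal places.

-0.925

At P = 16.4, Q = 225.4756.
dQ/dP = −3419/P² = −12.7119.
Point elasticity E = (dQ/dP)·(P/Q) = -12.7119 × 16.4/225.4756 ≈ -0.925.
|E| < 1, so demand is inelastic at this price.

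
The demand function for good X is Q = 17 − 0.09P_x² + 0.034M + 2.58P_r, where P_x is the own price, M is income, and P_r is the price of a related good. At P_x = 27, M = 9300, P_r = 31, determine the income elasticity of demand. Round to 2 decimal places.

At the given point, Q = 17 − 0.09(27)² + 0.034(9300) + 2.58(31) = 17 − 65.61 + 316.2 + 79.98 = 347.57.
∂Q/∂M = +0.034, so E_I = 0.034·(9300/347.57) ≈ 0.91.
E_I ∈ (0,1): normal good (necessity).

0.91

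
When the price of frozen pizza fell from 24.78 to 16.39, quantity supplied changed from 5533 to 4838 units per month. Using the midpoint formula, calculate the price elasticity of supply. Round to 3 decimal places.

%Δq = (4838 − 5533)/[(5533 + 4838)/2] = -695/5185.5 ≈ -0.1340.
%ΔP = (16.39 − 24.78)/[(24.78 + 16.39)/2] = -8.39/20.585 ≈ -0.4076.
Arc elasticity E = %Δq/%ΔP ≈ -0.1340/-0.4076 ≈ 0.329.
|E| < 1: supply is inelastic over this range.

0.329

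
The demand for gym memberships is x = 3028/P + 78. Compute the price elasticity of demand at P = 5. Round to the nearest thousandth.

-0.886

At P = 5, x = 683.6.
dx/dP = −3028/P² = −121.12.
Point elasticity E = (dx/dP)·(P/x) = -121.12 × 5/683.6 ≈ -0.886.
|E| < 1, so demand is inelastic at this price.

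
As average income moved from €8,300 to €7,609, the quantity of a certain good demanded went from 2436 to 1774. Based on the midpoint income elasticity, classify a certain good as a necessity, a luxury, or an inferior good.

%ΔQ = (1774 − 2436)/[(2436+1774)/2] = -662/2105 ≈ -0.3145.
%ΔY = (7,609 − 8,300)/[(8,300+7,609)/2] = -691/7954.5 ≈ -0.0869.
E_I = %ΔQ/%ΔY ≈ 3.620.
E_I > 1: normal good (luxury).

luxury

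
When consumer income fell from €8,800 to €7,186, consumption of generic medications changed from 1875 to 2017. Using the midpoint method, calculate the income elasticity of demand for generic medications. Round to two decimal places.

-0.36

%ΔQ = (2017 − 1875)/[(1875+2017)/2] = 142/1946 ≈ 0.0730.
%ΔM = (7,186 − 8,800)/[(8,800+7,186)/2] = -1614/7993 ≈ -0.2019.
E_I = %ΔQ/%ΔM ≈ -0.36.
E_I < 0: inferior good.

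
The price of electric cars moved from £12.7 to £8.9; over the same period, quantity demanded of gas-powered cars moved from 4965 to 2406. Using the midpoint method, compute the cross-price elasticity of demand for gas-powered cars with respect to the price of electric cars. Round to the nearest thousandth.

1.973

%ΔQ_x = (2406 − 4965)/[(4965+2406)/2] = -2559/3685.5 ≈ -0.6943.
%ΔP_y = (8.9 − 12.7)/[(12.7+8.9)/2] ≈ -0.3519.
E_xy = -0.6943/-0.3519 ≈ 1.973.
E_xy > 0, so gas-powered cars and electric cars are substitutes.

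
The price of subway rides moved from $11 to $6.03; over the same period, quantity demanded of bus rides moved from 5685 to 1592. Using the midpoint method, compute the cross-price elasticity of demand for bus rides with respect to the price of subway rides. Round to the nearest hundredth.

%ΔQ_x = (1592 − 5685)/[(5685+1592)/2] = -4093/3638.5 ≈ -1.1249.
%ΔP_y = (6.03 − 11)/[(11+6.03)/2] ≈ -0.5837.
E_xy = -1.1249/-0.5837 ≈ 1.93.
E_xy > 0, so bus rides and subway rides are substitutes.

1.93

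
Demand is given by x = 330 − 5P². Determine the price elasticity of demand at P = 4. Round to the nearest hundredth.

At P = 4, x = 250.
dx/dP = −2·5·P = −40.
Point elasticity E = (dx/dP)·(P/x) = -40 × 4/250 ≈ -0.64.
|E| < 1, so demand is inelastic at this price.

-0.64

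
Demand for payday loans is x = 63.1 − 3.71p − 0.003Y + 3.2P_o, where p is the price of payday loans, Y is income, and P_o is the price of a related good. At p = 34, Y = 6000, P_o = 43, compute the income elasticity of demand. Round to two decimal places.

First evaluate x: 63.1 − 3.71(34) − 0.003(6000) + 3.2(43) = 63.1 − 126.14 − 18 + 137.6 = 56.56.
∂x/∂Y = −0.003, so E_I = -0.003·(6000/56.56) ≈ -0.32.
E_I < 0: inferior good.

-0.32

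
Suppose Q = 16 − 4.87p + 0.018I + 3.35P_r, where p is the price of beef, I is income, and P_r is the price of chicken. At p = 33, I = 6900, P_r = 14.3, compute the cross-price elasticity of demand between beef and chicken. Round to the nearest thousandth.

1.749

At the given point, Q = 16 − 4.87(33) + 0.018(6900) + 3.35(14.3) = 16 − 160.71 + 124.2 + 47.905 = 27.395.
∂Q/∂P_r = +3.35, so E_xy = 3.35·(14.3/27.395) ≈ 1.749.
E_xy > 0: the goods are substitutes.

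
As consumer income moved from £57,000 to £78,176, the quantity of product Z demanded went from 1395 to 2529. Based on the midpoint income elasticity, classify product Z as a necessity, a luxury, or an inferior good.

%ΔQ = (2529 − 1395)/[(1395+2529)/2] = 1134/1962 ≈ 0.5780.
%ΔM = (78,176 − 57,000)/[(57,000+78,176)/2] = 21176/67588 ≈ 0.3133.
E_I = %ΔQ/%ΔM ≈ 1.845.
E_I > 1: normal good (luxury).

luxury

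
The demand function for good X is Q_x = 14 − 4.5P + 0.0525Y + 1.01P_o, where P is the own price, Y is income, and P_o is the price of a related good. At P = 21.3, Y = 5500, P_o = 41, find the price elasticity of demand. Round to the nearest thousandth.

-0.386

Substituting, Q_x = 14 − 4.5(21.3) + 0.0525(5500) + 1.01(41) = 14 − 95.85 + 288.75 + 41.41 = 248.31.
∂Q_x/∂P = −4.5, so E_p = (−4.5)·(21.3/248.31) ≈ -0.386.
|E_p| < 1: demand is inelastic.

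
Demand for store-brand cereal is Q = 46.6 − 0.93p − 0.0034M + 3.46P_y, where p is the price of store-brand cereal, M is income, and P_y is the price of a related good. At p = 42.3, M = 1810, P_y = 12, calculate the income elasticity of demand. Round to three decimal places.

Q = 46.6 − 0.93(42.3) − 0.0034(1810) + 3.46(12) = 46.6 − 39.339 − 6.154 + 41.52 = 42.627.
∂Q/∂M = −0.0034, so E_I = -0.0034·(1810/42.627) ≈ -0.144.
E_I < 0: inferior good.

-0.144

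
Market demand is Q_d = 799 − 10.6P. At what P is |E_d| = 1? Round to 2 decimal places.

37.69

For linear demand Q_d = a − bP, E = −bP/(a − bP). |E| = 1 ⇒ bP = a − bP ⇒ P = a/(2b).
P = 799/(2·10.6) ≈ 37.69.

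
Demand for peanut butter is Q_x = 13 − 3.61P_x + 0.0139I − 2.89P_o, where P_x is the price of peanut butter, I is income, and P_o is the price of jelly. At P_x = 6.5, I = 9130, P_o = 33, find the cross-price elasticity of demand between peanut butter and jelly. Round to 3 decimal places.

First evaluate Q_x: 13 − 3.61(6.5) + 0.0139(9130) − 2.89(33) = 13 − 23.465 + 126.907 − 95.37 = 21.072.
∂Q_x/∂P_o = −2.89, so E_xy = -2.89·(33/21.072) ≈ -4.526.
E_xy < 0: the goods are complements.

-4.526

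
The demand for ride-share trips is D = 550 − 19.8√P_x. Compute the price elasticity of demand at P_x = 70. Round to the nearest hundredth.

At P_x = 70, D = 384.3413.
dD/dP_x = −19.8/(2√P_x) = −19.8/(2·8.3666).
Point elasticity E = (dD/dP_x)·(P_x/D) = -1.1833 × 70/384.3413 ≈ -0.22.
|E| < 1, so demand is inelastic at this price.

-0.22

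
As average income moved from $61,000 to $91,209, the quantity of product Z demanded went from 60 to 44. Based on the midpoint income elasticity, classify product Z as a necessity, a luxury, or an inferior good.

inferior

%ΔQ = (44 − 60)/[(60+44)/2] = -16/52 ≈ -0.3077.
%ΔI = (91,209 − 61,000)/[(61,000+91,209)/2] = 30209/76104.5 ≈ 0.3969.
E_I = %ΔQ/%ΔI ≈ -0.775.
E_I < 0: inferior good.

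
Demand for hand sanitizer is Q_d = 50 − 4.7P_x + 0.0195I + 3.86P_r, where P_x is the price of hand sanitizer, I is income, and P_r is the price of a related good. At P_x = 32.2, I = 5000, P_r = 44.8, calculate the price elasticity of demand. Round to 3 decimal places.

-0.895

First evaluate Q_d: 50 − 4.7(32.2) + 0.0195(5000) + 3.86(44.8) = 50 − 151.34 + 97.5 + 172.928 = 169.088.
∂Q_d/∂P_x = −4.7, so E_p = (−4.7)·(32.2/169.088) ≈ -0.895.
|E_p| < 1: demand is inelastic.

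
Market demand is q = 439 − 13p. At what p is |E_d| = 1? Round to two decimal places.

16.88

For linear demand q = a − bp, E = −bp/(a − bp). |E| = 1 ⇒ bp = a − bp ⇒ p = a/(2b).
p = 439/(2·13) ≈ 16.88.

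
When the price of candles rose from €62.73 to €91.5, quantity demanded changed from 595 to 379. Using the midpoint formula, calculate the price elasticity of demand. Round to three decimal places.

-1.189

%ΔQ = (379 − 595)/[(595 + 379)/2] = -216/487 ≈ -0.4435.
%Δp = (91.5 − 62.73)/[(62.73 + 91.5)/2] = 28.77/77.115 ≈ 0.3731.
Arc elasticity E = %ΔQ/%Δp ≈ -0.4435/0.3731 ≈ -1.189.
|E| > 1: demand is elastic over this range.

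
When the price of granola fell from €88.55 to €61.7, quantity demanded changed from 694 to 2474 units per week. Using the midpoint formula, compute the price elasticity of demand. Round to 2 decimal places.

%Δq = (2474 − 694)/[(694 + 2474)/2] = 1780/1584 ≈ 1.1237.
%ΔP = (61.7 − 88.55)/[(88.55 + 61.7)/2] = -26.85/75.125 ≈ -0.3574.
Arc elasticity E = %Δq/%ΔP ≈ 1.1237/-0.3574 ≈ -3.14.
|E| > 1: demand is elastic over this range.

-3.14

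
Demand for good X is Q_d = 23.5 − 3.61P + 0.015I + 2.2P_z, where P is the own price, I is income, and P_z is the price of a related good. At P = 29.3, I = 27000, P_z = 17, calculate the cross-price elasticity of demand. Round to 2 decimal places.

Q_d = 23.5 − 3.61(29.3) + 0.015(27000) + 2.2(17) = 23.5 − 105.773 + 405 + 37.4 = 360.127.
∂Q_d/∂P_z = +2.2, so E_xy = 2.2·(17/360.127) ≈ 0.10.
E_xy > 0: the goods are substitutes.

0.10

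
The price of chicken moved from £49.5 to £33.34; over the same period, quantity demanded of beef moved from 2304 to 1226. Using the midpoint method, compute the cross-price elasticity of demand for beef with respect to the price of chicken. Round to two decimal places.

%ΔQ_x = (1226 − 2304)/[(2304+1226)/2] = -1078/1765 ≈ -0.6108.
%ΔP_y = (33.34 − 49.5)/[(49.5+33.34)/2] ≈ -0.3901.
E_xy = -0.6108/-0.3901 ≈ 1.57.
E_xy > 0, so beef and chicken are substitutes.

1.57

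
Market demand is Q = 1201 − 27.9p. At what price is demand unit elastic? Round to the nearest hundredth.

21.52

For linear demand Q = a − bp, E = −bp/(a − bp). |E| = 1 ⇒ bp = a − bp ⇒ p = a/(2b).
p = 1201/(2·27.9) ≈ 21.52.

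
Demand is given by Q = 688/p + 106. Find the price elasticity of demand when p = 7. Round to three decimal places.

-0.481

At p = 7, Q = 204.2857.
dQ/dp = −688/p² = −14.0408.
Point elasticity E = (dQ/dp)·(p/Q) = -14.0408 × 7/204.2857 ≈ -0.481.
|E| < 1, so demand is inelastic at this price.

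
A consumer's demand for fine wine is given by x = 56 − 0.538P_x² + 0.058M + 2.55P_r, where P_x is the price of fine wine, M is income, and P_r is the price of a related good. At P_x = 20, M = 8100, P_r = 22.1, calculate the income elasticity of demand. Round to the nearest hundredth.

1.28

Evaluating quantity at (P_x, M, P_r) gives x = 56 − 0.538(20)² + 0.058(8100) + 2.55(22.1) = 56 − 215.2 + 469.8 + 56.355 = 366.955.
∂x/∂M = +0.058, so E_I = 0.058·(8100/366.955) ≈ 1.28.
E_I > 1: normal good (luxury).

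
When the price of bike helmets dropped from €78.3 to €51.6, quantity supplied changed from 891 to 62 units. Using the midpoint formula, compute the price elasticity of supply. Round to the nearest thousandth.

%ΔQ = (62 − 891)/[(891 + 62)/2] = -829/476.5 ≈ -1.7398.
%ΔP = (51.6 − 78.3)/[(78.3 + 51.6)/2] = -26.7/64.95 ≈ -0.4111.
Arc elasticity E = %ΔQ/%ΔP ≈ -1.7398/-0.4111 ≈ 4.232.
|E| > 1: supply is elastic over this range.

4.232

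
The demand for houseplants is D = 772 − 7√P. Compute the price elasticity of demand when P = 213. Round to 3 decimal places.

At P = 213, D = 669.8384.
dD/dP = −7/(2√P) = −7/(2·14.5945).
Point elasticity E = (dD/dP)·(P/D) = -0.2398 × 213/669.8384 ≈ -0.076.
|E| < 1, so demand is inelastic at this price.

-0.076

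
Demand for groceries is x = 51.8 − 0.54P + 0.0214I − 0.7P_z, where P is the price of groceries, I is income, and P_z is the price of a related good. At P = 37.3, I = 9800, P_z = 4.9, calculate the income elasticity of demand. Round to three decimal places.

0.881

x = 51.8 − 0.54(37.3) + 0.0214(9800) − 0.7(4.9) = 51.8 − 20.142 + 209.72 − 3.43 = 237.948.
∂x/∂I = +0.0214, so E_I = 0.0214·(9800/237.948) ≈ 0.881.
E_I ∈ (0,1): normal good (necessity).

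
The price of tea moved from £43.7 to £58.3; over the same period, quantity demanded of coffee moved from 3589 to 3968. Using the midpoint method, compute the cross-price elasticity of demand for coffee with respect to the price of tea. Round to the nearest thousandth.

0.350

%ΔQ_x = (3968 − 3589)/[(3589+3968)/2] = 379/3778.5 ≈ 0.1003.
%ΔP_y = (58.3 − 43.7)/[(43.7+58.3)/2] ≈ 0.2863.
E_xy = 0.1003/0.2863 ≈ 0.350.
E_xy > 0, so coffee and tea are substitutes.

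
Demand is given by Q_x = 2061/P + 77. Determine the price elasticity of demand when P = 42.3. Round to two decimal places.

-0.39

At P = 42.3, Q_x = 125.7234.
dQ_x/dP = −2061/P² = −1.1519.
Point elasticity E = (dQ_x/dP)·(P/Q_x) = -1.1519 × 42.3/125.7234 ≈ -0.39.
|E| < 1, so demand is inelastic at this price.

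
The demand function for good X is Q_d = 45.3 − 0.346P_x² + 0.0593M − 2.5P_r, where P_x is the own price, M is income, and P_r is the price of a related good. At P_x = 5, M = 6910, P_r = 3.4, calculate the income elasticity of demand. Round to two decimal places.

0.94

Q_d = 45.3 − 0.346(5)² + 0.0593(6910) − 2.5(3.4) = 45.3 − 8.65 + 409.763 − 8.5 = 437.913.
∂Q_d/∂M = +0.0593, so E_I = 0.0593·(6910/437.913) ≈ 0.94.
E_I ∈ (0,1): normal good (necessity).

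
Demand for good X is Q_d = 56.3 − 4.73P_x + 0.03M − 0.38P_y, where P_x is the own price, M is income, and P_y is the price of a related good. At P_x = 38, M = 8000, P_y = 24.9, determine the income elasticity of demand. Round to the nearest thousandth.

Q_d = 56.3 − 4.73(38) + 0.03(8000) − 0.38(24.9) = 56.3 − 179.74 + 240 − 9.462 = 107.098.
∂Q_d/∂M = +0.03, so E_I = 0.03·(8000/107.098) ≈ 2.241.
E_I > 1: normal good (luxury).

2.241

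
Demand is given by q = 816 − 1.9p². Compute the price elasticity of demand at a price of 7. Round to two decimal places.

At p = 7, q = 722.9.
dq/dp = −2·1.9·p = −26.6.
Point elasticity E = (dq/dp)·(p/q) = -26.6 × 7/722.9 ≈ -0.26.
|E| < 1, so demand is inelastic at this price.

-0.26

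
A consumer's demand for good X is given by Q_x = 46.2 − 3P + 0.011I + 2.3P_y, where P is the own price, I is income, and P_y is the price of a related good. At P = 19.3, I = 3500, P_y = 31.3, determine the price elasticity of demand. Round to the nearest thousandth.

At the given point, Q_x = 46.2 − 3(19.3) + 0.011(3500) + 2.3(31.3) = 46.2 − 57.9 + 38.5 + 71.99 = 98.79.
∂Q_x/∂P = −3, so E_p = (−3)·(19.3/98.79) ≈ -0.586.
|E_p| < 1: demand is inelastic.

-0.586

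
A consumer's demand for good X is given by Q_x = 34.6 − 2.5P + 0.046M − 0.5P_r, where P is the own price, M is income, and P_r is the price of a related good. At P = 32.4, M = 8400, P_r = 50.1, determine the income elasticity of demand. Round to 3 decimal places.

Q_x = 34.6 − 2.5(32.4) + 0.046(8400) − 0.5(50.1) = 34.6 − 81 + 386.4 − 25.05 = 314.95.
∂Q_x/∂M = +0.046, so E_I = 0.046·(8400/314.95) ≈ 1.227.
E_I > 1: normal good (luxury).

1.227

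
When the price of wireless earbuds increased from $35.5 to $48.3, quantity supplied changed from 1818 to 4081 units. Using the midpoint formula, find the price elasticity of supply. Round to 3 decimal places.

2.512

%Δq = (4081 − 1818)/[(1818 + 4081)/2] = 2263/2949.5 ≈ 0.7672.
%Δp = (48.3 − 35.5)/[(35.5 + 48.3)/2] = 12.8/41.9 ≈ 0.3055.
Arc elasticity E = %Δq/%Δp ≈ 0.7672/0.3055 ≈ 2.512.
|E| > 1: supply is elastic over this range.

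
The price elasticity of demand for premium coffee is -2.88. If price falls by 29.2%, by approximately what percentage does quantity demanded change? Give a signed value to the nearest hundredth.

84.10

%ΔQ ≈ E × %ΔP = (-2.88) × (-29.2%) ≈ 84.10%.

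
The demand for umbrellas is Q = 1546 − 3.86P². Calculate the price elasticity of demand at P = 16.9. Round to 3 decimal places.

-4.971

At P = 16.9, Q = 443.5454.
dQ/dP = −2·3.86·P = −130.468.
Point elasticity E = (dQ/dP)·(P/Q) = -130.468 × 16.9/443.5454 ≈ -4.971.
|E| > 1, so demand is elastic at this price.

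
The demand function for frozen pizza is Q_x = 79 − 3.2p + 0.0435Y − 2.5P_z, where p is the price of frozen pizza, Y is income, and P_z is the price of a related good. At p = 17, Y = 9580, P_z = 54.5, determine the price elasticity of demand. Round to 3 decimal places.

-0.178

Q_x = 79 − 3.2(17) + 0.0435(9580) − 2.5(54.5) = 79 − 54.4 + 416.73 − 136.25 = 305.08.
∂Q_x/∂p = −3.2, so E_p = (−3.2)·(17/305.08) ≈ -0.178.
|E_p| < 1: demand is inelastic.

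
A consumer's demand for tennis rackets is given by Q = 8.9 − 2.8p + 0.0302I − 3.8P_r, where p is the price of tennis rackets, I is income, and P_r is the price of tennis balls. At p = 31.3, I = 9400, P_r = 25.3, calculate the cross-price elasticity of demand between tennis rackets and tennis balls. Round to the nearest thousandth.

-0.882

Evaluating quantity at (p, I, P_r) gives Q = 8.9 − 2.8(31.3) + 0.0302(9400) − 3.8(25.3) = 8.9 − 87.64 + 283.88 − 96.14 = 109.
∂Q/∂P_r = −3.8, so E_xy = -3.8·(25.3/109) ≈ -0.882.
E_xy < 0: the goods are complements.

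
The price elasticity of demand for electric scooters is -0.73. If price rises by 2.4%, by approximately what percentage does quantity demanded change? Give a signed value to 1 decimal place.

-1.8

%ΔQ ≈ E × %ΔP = (-0.73) × (2.4%) ≈ -1.8%.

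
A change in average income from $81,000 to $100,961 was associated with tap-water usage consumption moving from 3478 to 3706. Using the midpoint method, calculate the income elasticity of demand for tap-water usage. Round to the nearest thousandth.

%ΔQ = (3706 − 3478)/[(3478+3706)/2] = 228/3592 ≈ 0.0635.
%ΔM = (100,961 − 81,000)/[(81,000+100,961)/2] = 19961/90980.5 ≈ 0.2194.
E_I = %ΔQ/%ΔM ≈ 0.289.
E_I ∈ (0,1): normal good (necessity).

0.289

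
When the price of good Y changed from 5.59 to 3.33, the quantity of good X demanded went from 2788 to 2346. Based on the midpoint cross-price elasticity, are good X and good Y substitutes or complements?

substitutes

%ΔQ_x = (2346 − 2788)/[(2788+2346)/2] = -442/2567 ≈ -0.1722.
%ΔP_y = (3.33 − 5.59)/[(5.59+3.33)/2] ≈ -0.5067.
E_xy = -0.1722/-0.5067 ≈ 0.340.
E_xy > 0, so the goods are substitutes.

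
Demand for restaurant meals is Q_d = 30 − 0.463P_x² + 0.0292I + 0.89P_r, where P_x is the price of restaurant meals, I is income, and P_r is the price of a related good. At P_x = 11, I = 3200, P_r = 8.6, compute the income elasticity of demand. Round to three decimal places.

At the given point, Q_d = 30 − 0.463(11)² + 0.0292(3200) + 0.89(8.6) = 30 − 56.023 + 93.44 + 7.654 = 75.071.
∂Q_d/∂I = +0.0292, so E_I = 0.0292·(3200/75.071) ≈ 1.245.
E_I > 1: normal good (luxury).

1.245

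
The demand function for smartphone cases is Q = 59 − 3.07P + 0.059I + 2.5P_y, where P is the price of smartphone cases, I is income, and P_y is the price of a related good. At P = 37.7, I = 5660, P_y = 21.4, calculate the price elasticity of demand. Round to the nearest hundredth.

Q = 59 − 3.07(37.7) + 0.059(5660) + 2.5(21.4) = 59 − 115.739 + 333.94 + 53.5 = 330.701.
∂Q/∂P = −3.07, so E_p = (−3.07)·(37.7/330.701) ≈ -0.35.
|E_p| < 1: demand is inelastic.

-0.35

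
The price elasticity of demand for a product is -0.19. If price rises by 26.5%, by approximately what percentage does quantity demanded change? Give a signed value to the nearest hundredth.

-5.04

%ΔQ ≈ E × %ΔP = (-0.19) × (26.5%) ≈ -5.04%.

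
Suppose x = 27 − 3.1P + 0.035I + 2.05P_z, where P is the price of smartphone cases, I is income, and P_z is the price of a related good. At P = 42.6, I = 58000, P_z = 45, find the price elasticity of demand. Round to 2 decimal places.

Substituting, x = 27 − 3.1(42.6) + 0.035(58000) + 2.05(45) = 27 − 132.06 + 2030 + 92.25 = 2017.19.
∂x/∂P = −3.1, so E_p = (−3.1)·(42.6/2017.19) ≈ -0.07.
|E_p| < 1: demand is inelastic.

-0.07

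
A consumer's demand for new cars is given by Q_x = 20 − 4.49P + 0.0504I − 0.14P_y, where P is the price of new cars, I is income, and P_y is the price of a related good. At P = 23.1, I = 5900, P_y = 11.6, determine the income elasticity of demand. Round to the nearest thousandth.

Evaluating quantity at (P, I, P_y) gives Q_x = 20 − 4.49(23.1) + 0.0504(5900) − 0.14(11.6) = 20 − 103.719 + 297.36 − 1.624 = 212.017.
∂Q_x/∂I = +0.0504, so E_I = 0.0504·(5900/212.017) ≈ 1.403.
E_I > 1: normal good (luxury).

1.403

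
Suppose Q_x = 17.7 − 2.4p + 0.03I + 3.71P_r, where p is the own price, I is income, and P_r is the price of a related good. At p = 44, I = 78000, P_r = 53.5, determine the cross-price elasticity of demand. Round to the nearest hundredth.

0.08

Q_x = 17.7 − 2.4(44) + 0.03(78000) + 3.71(53.5) = 17.7 − 105.6 + 2340 + 198.485 = 2450.585.
∂Q_x/∂P_r = +3.71, so E_xy = 3.71·(53.5/2450.585) ≈ 0.08.
E_xy > 0: the goods are substitutes.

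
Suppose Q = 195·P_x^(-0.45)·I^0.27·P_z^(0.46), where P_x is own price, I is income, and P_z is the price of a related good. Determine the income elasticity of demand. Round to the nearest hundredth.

For a Cobb–Douglas (constant-elasticity) form Q = A·I^α·…, the elasticity with respect to I equals the exponent α at every point.
Here the exponent on I is 0.27, so the income elasticity of demand is 0.27.

0.27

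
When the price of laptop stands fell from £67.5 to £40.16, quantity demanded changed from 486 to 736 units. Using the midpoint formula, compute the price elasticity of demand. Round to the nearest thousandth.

-0.806

%ΔQ = (736 − 486)/[(486 + 736)/2] = 250/611 ≈ 0.4092.
%ΔP = (40.16 − 67.5)/[(67.5 + 40.16)/2] = -27.34/53.83 ≈ -0.5079.
Arc elasticity E = %ΔQ/%ΔP ≈ 0.4092/-0.5079 ≈ -0.806.
|E| < 1: demand is inelastic over this range.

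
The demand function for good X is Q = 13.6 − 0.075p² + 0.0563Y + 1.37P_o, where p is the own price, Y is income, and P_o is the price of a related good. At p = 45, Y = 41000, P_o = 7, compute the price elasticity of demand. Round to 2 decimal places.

-0.14

Evaluating quantity at (p, Y, P_o) gives Q = 13.6 − 0.075(45)² + 0.0563(41000) + 1.37(7) = 13.6 − 151.875 + 2308.3 + 9.59 = 2179.615.
∂Q/∂p = −2·0.075·p = -6.75, so E_p = -6.75·(45/2179.615) ≈ -0.14.
|E_p| < 1: demand is inelastic.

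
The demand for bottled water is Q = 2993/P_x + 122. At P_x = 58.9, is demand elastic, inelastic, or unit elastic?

inelastic

At P_x = 58.9, Q = 172.8149.
dQ/dP_x = −2993/P_x² = −0.8627.
Point elasticity E = (dQ/dP_x)·(P_x/Q) = -0.8627 × 58.9/172.8149 ≈ -0.294.
|E| ≈ 0.294 < 1, so demand is inelastic.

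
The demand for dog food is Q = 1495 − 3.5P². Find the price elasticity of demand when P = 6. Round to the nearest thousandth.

-0.184

At P = 6, Q = 1369.
dQ/dP = −2·3.5·P = −42.
Point elasticity E = (dQ/dP)·(P/Q) = -42 × 6/1369 ≈ -0.184.
|E| < 1, so demand is inelastic at this price.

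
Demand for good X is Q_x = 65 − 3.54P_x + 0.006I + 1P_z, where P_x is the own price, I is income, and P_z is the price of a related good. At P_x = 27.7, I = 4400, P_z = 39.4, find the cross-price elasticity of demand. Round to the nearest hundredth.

1.20

First evaluate Q_x: 65 − 3.54(27.7) + 0.006(4400) + 1(39.4) = 65 − 98.058 + 26.4 + 39.4 = 32.742.
∂Q_x/∂P_z = +1, so E_xy = 1·(39.4/32.742) ≈ 1.20.
E_xy > 0: the goods are substitutes.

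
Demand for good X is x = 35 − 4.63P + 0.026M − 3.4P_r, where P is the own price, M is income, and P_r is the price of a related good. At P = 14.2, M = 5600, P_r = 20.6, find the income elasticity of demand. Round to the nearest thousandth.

3.249

Evaluating quantity at (P, M, P_r) gives x = 35 − 4.63(14.2) + 0.026(5600) − 3.4(20.6) = 35 − 65.746 + 145.6 − 70.04 = 44.814.
∂x/∂M = +0.026, so E_I = 0.026·(5600/44.814) ≈ 3.249.
E_I > 1: normal good (luxury).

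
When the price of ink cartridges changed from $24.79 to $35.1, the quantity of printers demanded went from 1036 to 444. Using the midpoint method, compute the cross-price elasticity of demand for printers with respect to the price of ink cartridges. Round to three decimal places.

-2.324

%ΔQ_x = (444 − 1036)/[(1036+444)/2] = -592/740 ≈ -0.8000.
%ΔP_y = (35.1 − 24.79)/[(24.79+35.1)/2] ≈ 0.3443.
E_xy = -0.8000/0.3443 ≈ -2.324.
E_xy < 0, so printers and ink cartridges are complements.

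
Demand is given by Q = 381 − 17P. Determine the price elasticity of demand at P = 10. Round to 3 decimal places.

At P = 10, Q = 211.
dQ/dP = −17.
Point elasticity E = (dQ/dP)·(P/Q) = -17 × 10/211 ≈ -0.806.
|E| < 1, so demand is inelastic at this price.

-0.806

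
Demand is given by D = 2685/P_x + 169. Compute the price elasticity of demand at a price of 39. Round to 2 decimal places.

-0.29

At P_x = 39, D = 237.8462.
dD/dP_x = −2685/P_x² = −1.7653.
Point elasticity E = (dD/dP_x)·(P_x/D) = -1.7653 × 39/237.8462 ≈ -0.29.
|E| < 1, so demand is inelastic at this price.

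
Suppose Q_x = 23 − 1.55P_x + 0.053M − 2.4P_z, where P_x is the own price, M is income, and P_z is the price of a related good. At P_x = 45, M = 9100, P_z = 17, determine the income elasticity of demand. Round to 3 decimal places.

Q_x = 23 − 1.55(45) + 0.053(9100) − 2.4(17) = 23 − 69.75 + 482.3 − 40.8 = 394.75.
∂Q_x/∂M = +0.053, so E_I = 0.053·(9100/394.75) ≈ 1.222.
E_I > 1: normal good (luxury).

1.222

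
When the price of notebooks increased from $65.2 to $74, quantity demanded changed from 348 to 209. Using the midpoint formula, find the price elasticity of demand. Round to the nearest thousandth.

%Δq = (209 − 348)/[(348 + 209)/2] = -139/278.5 ≈ -0.4991.
%ΔP = (74 − 65.2)/[(65.2 + 74)/2] = 8.8/69.6 ≈ 0.1264.
Arc elasticity E = %Δq/%ΔP ≈ -0.4991/0.1264 ≈ -3.947.
|E| > 1: demand is elastic over this range.

-3.947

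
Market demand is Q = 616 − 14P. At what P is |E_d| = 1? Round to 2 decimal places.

22.00

For linear demand Q = a − bP, E = −bP/(a − bP). |E| = 1 ⇒ bP = a − bP ⇒ P = a/(2b).
P = 616/(2·14) = 22.00.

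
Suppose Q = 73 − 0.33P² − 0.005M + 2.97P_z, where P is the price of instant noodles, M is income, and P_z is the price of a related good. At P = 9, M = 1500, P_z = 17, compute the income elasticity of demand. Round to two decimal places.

At the given point, Q = 73 − 0.33(9)² − 0.005(1500) + 2.97(17) = 73 − 26.73 − 7.5 + 50.49 = 89.26.
∂Q/∂M = −0.005, so E_I = -0.005·(1500/89.26) ≈ -0.08.
E_I < 0: inferior good.

-0.08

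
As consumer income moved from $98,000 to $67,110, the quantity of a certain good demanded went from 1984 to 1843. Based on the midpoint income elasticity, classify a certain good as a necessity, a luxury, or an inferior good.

%ΔQ = (1843 − 1984)/[(1984+1843)/2] = -141/1913.5 ≈ -0.0737.
%ΔI = (67,110 − 98,000)/[(98,000+67,110)/2] = -30890/82555 ≈ -0.3742.
E_I = %ΔQ/%ΔI ≈ 0.197.
E_I ∈ (0,1): normal good (necessity).

necessity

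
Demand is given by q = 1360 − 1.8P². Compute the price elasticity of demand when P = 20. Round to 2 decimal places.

At P = 20, q = 640.
dq/dP = −2·1.8·P = −72.
Point elasticity E = (dq/dP)·(P/q) = -72 × 20/640 ≈ -2.25.
|E| > 1, so demand is elastic at this price.

-2.25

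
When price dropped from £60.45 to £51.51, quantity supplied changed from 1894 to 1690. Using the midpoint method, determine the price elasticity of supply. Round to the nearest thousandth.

0.713

%Δq = (1690 − 1894)/[(1894 + 1690)/2] = -204/1792 ≈ -0.1138.
%Δp = (51.51 − 60.45)/[(60.45 + 51.51)/2] = -8.94/55.98 ≈ -0.1597.
Arc elasticity E = %Δq/%Δp ≈ -0.1138/-0.1597 ≈ 0.713.
|E| < 1: supply is inelastic over this range.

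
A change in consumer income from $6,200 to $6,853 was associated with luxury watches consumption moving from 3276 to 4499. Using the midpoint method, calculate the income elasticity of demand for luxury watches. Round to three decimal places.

3.144

%ΔQ = (4499 − 3276)/[(3276+4499)/2] = 1223/3887.5 ≈ 0.3146.
%ΔY = (6,853 − 6,200)/[(6,200+6,853)/2] = 653/6526.5 ≈ 0.1001.
E_I = %ΔQ/%ΔY ≈ 3.144.
E_I > 1: normal good (luxury).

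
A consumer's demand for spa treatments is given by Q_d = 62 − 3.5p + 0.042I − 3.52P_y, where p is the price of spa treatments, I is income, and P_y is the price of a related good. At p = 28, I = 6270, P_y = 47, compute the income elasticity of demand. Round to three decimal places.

4.254

At the given point, Q_d = 62 − 3.5(28) + 0.042(6270) − 3.52(47) = 62 − 98 + 263.34 − 165.44 = 61.9.
∂Q_d/∂I = +0.042, so E_I = 0.042·(6270/61.9) ≈ 4.254.
E_I > 1: normal good (luxury).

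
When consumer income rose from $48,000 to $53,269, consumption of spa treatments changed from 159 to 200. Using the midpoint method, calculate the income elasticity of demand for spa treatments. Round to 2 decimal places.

%ΔQ = (200 − 159)/[(159+200)/2] = 41/179.5 ≈ 0.2284.
%ΔI = (53,269 − 48,000)/[(48,000+53,269)/2] = 5269/50634.5 ≈ 0.1041.
E_I = %ΔQ/%ΔI ≈ 2.20.
E_I > 1: normal good (luxury).

2.20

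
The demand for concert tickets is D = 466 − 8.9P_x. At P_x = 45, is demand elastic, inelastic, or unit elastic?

elastic

At P_x = 45, D = 65.5.
dD/dP_x = −8.9.
Point elasticity E = (dD/dP_x)·(P_x/D) = -8.9 × 45/65.5 ≈ -6.115.
|E| ≈ 6.115 > 1, so demand is elastic.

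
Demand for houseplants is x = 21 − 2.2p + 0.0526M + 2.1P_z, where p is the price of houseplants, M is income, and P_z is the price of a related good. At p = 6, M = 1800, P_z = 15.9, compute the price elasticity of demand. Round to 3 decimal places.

Substituting, x = 21 − 2.2(6) + 0.0526(1800) + 2.1(15.9) = 21 − 13.2 + 94.68 + 33.39 = 135.87.
∂x/∂p = −2.2, so E_p = (−2.2)·(6/135.87) ≈ -0.097.
|E_p| < 1: demand is inelastic.

-0.097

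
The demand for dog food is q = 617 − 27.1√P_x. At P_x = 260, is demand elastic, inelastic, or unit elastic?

At P_x = 260, q = 180.0256.
dq/dP_x = −27.1/(2√P_x) = −27.1/(2·16.1245).
Point elasticity E = (dq/dP_x)·(P_x/q) = -0.8403 × 260/180.0256 ≈ -1.214.
|E| ≈ 1.214 > 1, so demand is elastic.

elastic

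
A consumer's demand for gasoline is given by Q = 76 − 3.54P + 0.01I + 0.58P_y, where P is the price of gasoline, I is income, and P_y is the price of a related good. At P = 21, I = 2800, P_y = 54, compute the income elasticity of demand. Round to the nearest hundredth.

0.46

At the given point, Q = 76 − 3.54(21) + 0.01(2800) + 0.58(54) = 76 − 74.34 + 28 + 31.32 = 60.98.
∂Q/∂I = +0.01, so E_I = 0.01·(2800/60.98) ≈ 0.46.
E_I ∈ (0,1): normal good (necessity).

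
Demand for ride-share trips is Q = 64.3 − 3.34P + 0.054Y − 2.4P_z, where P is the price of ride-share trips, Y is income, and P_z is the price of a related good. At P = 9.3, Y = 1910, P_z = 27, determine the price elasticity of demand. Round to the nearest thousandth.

-0.434

Q = 64.3 − 3.34(9.3) + 0.054(1910) − 2.4(27) = 64.3 − 31.062 + 103.14 − 64.8 = 71.578.
∂Q/∂P = −3.34, so E_p = (−3.34)·(9.3/71.578) ≈ -0.434.
|E_p| < 1: demand is inelastic.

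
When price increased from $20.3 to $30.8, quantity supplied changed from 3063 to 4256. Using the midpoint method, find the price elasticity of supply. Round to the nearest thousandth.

0.793

%ΔQ = (4256 − 3063)/[(3063 + 4256)/2] = 1193/3659.5 ≈ 0.3260.
%Δp = (30.8 − 20.3)/[(20.3 + 30.8)/2] = 10.5/25.55 ≈ 0.4110.
Arc elasticity E = %ΔQ/%Δp ≈ 0.3260/0.4110 ≈ 0.793.
|E| < 1: supply is inelastic over this range.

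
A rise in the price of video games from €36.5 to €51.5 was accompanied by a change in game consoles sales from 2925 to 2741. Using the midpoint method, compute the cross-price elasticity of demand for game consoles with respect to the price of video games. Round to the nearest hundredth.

-0.19

%ΔQ_x = (2741 − 2925)/[(2925+2741)/2] = -184/2833 ≈ -0.0649.
%ΔP_y = (51.5 − 36.5)/[(36.5+51.5)/2] ≈ 0.3409.
E_xy = -0.0649/0.3409 ≈ -0.19.
E_xy < 0, so game consoles and video games are complements.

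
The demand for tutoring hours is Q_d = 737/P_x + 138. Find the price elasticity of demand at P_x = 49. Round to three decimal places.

At P_x = 49, Q_d = 153.0408.
dQ_d/dP_x = −737/P_x² = −0.307.
Point elasticity E = (dQ_d/dP_x)·(P_x/Q_d) = -0.307 × 49/153.0408 ≈ -0.098.
|E| < 1, so demand is inelastic at this price.

-0.098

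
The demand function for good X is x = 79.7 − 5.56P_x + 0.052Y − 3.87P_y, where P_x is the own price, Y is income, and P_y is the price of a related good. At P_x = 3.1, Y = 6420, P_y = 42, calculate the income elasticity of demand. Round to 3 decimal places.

First evaluate x: 79.7 − 5.56(3.1) + 0.052(6420) − 3.87(42) = 79.7 − 17.236 + 333.84 − 162.54 = 233.764.
∂x/∂Y = +0.052, so E_I = 0.052·(6420/233.764) ≈ 1.428.
E_I > 1: normal good (luxury).

1.428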